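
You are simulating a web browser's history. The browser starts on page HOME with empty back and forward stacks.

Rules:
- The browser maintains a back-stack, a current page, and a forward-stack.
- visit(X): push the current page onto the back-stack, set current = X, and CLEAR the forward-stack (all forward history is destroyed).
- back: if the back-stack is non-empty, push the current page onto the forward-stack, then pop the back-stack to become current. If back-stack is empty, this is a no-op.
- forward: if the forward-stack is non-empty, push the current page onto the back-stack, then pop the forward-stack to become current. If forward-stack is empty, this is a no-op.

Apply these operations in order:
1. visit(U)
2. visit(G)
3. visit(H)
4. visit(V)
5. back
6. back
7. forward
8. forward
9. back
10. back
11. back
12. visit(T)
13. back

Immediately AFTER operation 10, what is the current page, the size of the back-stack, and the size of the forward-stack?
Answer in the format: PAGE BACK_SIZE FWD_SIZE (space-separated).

After 1 (visit(U)): cur=U back=1 fwd=0
After 2 (visit(G)): cur=G back=2 fwd=0
After 3 (visit(H)): cur=H back=3 fwd=0
After 4 (visit(V)): cur=V back=4 fwd=0
After 5 (back): cur=H back=3 fwd=1
After 6 (back): cur=G back=2 fwd=2
After 7 (forward): cur=H back=3 fwd=1
After 8 (forward): cur=V back=4 fwd=0
After 9 (back): cur=H back=3 fwd=1
After 10 (back): cur=G back=2 fwd=2

G 2 2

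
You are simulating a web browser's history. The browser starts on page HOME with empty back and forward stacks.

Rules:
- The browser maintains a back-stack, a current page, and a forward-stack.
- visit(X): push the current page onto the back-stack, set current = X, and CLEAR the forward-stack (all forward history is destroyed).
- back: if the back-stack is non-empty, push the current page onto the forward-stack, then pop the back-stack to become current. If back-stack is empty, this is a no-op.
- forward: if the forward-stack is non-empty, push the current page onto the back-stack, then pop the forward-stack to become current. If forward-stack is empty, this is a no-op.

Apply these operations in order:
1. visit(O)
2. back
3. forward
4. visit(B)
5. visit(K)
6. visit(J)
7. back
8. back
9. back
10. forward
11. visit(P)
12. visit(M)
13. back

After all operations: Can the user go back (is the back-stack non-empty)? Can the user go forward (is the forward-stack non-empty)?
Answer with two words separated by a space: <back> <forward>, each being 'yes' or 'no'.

Answer: yes yes

Derivation:
After 1 (visit(O)): cur=O back=1 fwd=0
After 2 (back): cur=HOME back=0 fwd=1
After 3 (forward): cur=O back=1 fwd=0
After 4 (visit(B)): cur=B back=2 fwd=0
After 5 (visit(K)): cur=K back=3 fwd=0
After 6 (visit(J)): cur=J back=4 fwd=0
After 7 (back): cur=K back=3 fwd=1
After 8 (back): cur=B back=2 fwd=2
After 9 (back): cur=O back=1 fwd=3
After 10 (forward): cur=B back=2 fwd=2
After 11 (visit(P)): cur=P back=3 fwd=0
After 12 (visit(M)): cur=M back=4 fwd=0
After 13 (back): cur=P back=3 fwd=1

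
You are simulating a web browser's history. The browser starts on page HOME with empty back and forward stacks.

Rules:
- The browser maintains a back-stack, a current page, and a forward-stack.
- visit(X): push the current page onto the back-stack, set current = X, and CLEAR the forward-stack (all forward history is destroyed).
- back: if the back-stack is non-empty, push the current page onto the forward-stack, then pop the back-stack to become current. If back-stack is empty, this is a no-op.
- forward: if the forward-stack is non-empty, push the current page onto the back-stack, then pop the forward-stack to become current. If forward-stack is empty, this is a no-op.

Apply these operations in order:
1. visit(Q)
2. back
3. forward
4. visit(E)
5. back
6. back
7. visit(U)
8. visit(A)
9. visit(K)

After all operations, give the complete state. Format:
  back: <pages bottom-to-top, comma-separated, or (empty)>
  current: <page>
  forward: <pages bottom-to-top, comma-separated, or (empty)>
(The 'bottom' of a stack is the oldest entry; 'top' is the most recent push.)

Answer: back: HOME,U,A
current: K
forward: (empty)

Derivation:
After 1 (visit(Q)): cur=Q back=1 fwd=0
After 2 (back): cur=HOME back=0 fwd=1
After 3 (forward): cur=Q back=1 fwd=0
After 4 (visit(E)): cur=E back=2 fwd=0
After 5 (back): cur=Q back=1 fwd=1
After 6 (back): cur=HOME back=0 fwd=2
After 7 (visit(U)): cur=U back=1 fwd=0
After 8 (visit(A)): cur=A back=2 fwd=0
After 9 (visit(K)): cur=K back=3 fwd=0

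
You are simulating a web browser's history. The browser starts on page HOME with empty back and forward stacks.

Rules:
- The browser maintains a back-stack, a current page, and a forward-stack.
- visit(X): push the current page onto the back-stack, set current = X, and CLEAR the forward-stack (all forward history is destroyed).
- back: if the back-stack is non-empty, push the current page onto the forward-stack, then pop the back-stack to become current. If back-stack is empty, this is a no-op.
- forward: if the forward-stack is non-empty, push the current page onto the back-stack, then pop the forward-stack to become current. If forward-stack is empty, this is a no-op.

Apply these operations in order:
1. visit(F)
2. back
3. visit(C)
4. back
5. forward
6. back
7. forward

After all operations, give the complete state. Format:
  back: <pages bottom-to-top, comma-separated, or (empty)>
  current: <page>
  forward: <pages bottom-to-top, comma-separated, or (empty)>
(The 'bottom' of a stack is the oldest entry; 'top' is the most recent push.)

After 1 (visit(F)): cur=F back=1 fwd=0
After 2 (back): cur=HOME back=0 fwd=1
After 3 (visit(C)): cur=C back=1 fwd=0
After 4 (back): cur=HOME back=0 fwd=1
After 5 (forward): cur=C back=1 fwd=0
After 6 (back): cur=HOME back=0 fwd=1
After 7 (forward): cur=C back=1 fwd=0

Answer: back: HOME
current: C
forward: (empty)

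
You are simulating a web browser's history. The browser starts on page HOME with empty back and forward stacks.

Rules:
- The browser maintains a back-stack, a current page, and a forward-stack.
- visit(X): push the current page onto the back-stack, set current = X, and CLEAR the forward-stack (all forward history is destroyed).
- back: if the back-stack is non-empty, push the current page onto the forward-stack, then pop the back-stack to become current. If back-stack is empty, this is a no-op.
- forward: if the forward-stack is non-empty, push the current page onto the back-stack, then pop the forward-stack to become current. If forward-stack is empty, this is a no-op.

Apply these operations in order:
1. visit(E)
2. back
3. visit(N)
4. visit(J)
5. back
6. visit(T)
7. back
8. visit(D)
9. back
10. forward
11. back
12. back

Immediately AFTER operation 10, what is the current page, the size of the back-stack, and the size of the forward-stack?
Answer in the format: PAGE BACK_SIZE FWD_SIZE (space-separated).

After 1 (visit(E)): cur=E back=1 fwd=0
After 2 (back): cur=HOME back=0 fwd=1
After 3 (visit(N)): cur=N back=1 fwd=0
After 4 (visit(J)): cur=J back=2 fwd=0
After 5 (back): cur=N back=1 fwd=1
After 6 (visit(T)): cur=T back=2 fwd=0
After 7 (back): cur=N back=1 fwd=1
After 8 (visit(D)): cur=D back=2 fwd=0
After 9 (back): cur=N back=1 fwd=1
After 10 (forward): cur=D back=2 fwd=0

D 2 0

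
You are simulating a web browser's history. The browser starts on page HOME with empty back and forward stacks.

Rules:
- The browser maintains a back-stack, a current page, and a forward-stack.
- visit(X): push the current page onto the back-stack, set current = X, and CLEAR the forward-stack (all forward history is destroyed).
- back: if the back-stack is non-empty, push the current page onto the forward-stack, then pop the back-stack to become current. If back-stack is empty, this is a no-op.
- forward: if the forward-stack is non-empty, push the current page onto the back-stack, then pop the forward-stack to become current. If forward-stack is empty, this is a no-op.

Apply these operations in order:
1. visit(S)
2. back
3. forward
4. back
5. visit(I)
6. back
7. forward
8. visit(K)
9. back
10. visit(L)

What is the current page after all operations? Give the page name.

After 1 (visit(S)): cur=S back=1 fwd=0
After 2 (back): cur=HOME back=0 fwd=1
After 3 (forward): cur=S back=1 fwd=0
After 4 (back): cur=HOME back=0 fwd=1
After 5 (visit(I)): cur=I back=1 fwd=0
After 6 (back): cur=HOME back=0 fwd=1
After 7 (forward): cur=I back=1 fwd=0
After 8 (visit(K)): cur=K back=2 fwd=0
After 9 (back): cur=I back=1 fwd=1
After 10 (visit(L)): cur=L back=2 fwd=0

Answer: L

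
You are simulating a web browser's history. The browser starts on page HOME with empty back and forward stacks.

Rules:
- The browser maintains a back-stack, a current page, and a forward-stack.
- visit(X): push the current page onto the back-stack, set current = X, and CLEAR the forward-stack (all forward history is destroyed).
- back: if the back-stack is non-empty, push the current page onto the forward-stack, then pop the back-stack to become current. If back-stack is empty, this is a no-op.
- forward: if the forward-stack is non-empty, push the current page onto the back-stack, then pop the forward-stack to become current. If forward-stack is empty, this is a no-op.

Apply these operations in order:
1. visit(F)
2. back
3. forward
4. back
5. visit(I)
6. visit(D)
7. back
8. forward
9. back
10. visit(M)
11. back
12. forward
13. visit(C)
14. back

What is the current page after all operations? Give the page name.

Answer: M

Derivation:
After 1 (visit(F)): cur=F back=1 fwd=0
After 2 (back): cur=HOME back=0 fwd=1
After 3 (forward): cur=F back=1 fwd=0
After 4 (back): cur=HOME back=0 fwd=1
After 5 (visit(I)): cur=I back=1 fwd=0
After 6 (visit(D)): cur=D back=2 fwd=0
After 7 (back): cur=I back=1 fwd=1
After 8 (forward): cur=D back=2 fwd=0
After 9 (back): cur=I back=1 fwd=1
After 10 (visit(M)): cur=M back=2 fwd=0
After 11 (back): cur=I back=1 fwd=1
After 12 (forward): cur=M back=2 fwd=0
After 13 (visit(C)): cur=C back=3 fwd=0
After 14 (back): cur=M back=2 fwd=1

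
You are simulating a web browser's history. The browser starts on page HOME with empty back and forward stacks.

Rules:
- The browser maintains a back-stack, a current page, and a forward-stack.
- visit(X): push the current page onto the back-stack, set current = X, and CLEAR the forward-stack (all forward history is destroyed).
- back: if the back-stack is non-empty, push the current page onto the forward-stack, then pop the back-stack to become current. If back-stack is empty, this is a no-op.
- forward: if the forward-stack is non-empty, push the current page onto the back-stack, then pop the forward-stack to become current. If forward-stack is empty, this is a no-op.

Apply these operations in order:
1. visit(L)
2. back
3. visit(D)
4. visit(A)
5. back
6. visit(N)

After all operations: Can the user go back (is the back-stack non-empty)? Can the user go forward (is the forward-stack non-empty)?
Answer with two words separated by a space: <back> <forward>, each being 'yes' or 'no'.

After 1 (visit(L)): cur=L back=1 fwd=0
After 2 (back): cur=HOME back=0 fwd=1
After 3 (visit(D)): cur=D back=1 fwd=0
After 4 (visit(A)): cur=A back=2 fwd=0
After 5 (back): cur=D back=1 fwd=1
After 6 (visit(N)): cur=N back=2 fwd=0

Answer: yes no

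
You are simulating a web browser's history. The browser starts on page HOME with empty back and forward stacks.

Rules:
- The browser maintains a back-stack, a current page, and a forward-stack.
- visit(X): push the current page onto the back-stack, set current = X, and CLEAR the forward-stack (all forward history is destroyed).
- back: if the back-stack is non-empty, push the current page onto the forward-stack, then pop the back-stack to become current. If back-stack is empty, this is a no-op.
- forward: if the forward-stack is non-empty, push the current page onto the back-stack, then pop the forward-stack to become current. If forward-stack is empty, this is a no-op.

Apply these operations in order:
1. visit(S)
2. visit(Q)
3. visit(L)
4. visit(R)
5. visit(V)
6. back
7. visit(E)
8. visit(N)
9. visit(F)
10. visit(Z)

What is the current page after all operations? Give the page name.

Answer: Z

Derivation:
After 1 (visit(S)): cur=S back=1 fwd=0
After 2 (visit(Q)): cur=Q back=2 fwd=0
After 3 (visit(L)): cur=L back=3 fwd=0
After 4 (visit(R)): cur=R back=4 fwd=0
After 5 (visit(V)): cur=V back=5 fwd=0
After 6 (back): cur=R back=4 fwd=1
After 7 (visit(E)): cur=E back=5 fwd=0
After 8 (visit(N)): cur=N back=6 fwd=0
After 9 (visit(F)): cur=F back=7 fwd=0
After 10 (visit(Z)): cur=Z back=8 fwd=0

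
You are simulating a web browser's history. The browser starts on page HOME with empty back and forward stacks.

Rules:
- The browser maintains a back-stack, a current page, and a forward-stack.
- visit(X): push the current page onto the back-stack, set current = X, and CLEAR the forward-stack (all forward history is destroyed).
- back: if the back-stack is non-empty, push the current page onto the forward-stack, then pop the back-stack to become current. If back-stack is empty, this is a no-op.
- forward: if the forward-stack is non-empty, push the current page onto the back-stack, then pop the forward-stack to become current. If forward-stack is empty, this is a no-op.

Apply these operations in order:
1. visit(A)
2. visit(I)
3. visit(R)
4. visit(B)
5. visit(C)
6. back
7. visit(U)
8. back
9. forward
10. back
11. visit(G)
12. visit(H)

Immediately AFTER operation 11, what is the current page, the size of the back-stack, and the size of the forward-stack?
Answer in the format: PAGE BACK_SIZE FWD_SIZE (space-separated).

After 1 (visit(A)): cur=A back=1 fwd=0
After 2 (visit(I)): cur=I back=2 fwd=0
After 3 (visit(R)): cur=R back=3 fwd=0
After 4 (visit(B)): cur=B back=4 fwd=0
After 5 (visit(C)): cur=C back=5 fwd=0
After 6 (back): cur=B back=4 fwd=1
After 7 (visit(U)): cur=U back=5 fwd=0
After 8 (back): cur=B back=4 fwd=1
After 9 (forward): cur=U back=5 fwd=0
After 10 (back): cur=B back=4 fwd=1
After 11 (visit(G)): cur=G back=5 fwd=0

G 5 0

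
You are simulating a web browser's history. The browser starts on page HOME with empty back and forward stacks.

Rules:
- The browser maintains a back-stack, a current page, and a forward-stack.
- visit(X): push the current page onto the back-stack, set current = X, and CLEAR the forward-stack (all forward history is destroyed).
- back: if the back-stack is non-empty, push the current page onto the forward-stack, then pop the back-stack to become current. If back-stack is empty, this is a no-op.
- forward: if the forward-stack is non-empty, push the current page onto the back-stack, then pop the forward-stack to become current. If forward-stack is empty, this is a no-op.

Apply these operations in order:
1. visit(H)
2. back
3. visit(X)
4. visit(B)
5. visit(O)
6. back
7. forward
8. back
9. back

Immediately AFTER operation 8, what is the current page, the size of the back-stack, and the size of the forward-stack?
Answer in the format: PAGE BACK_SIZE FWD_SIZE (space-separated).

After 1 (visit(H)): cur=H back=1 fwd=0
After 2 (back): cur=HOME back=0 fwd=1
After 3 (visit(X)): cur=X back=1 fwd=0
After 4 (visit(B)): cur=B back=2 fwd=0
After 5 (visit(O)): cur=O back=3 fwd=0
After 6 (back): cur=B back=2 fwd=1
After 7 (forward): cur=O back=3 fwd=0
After 8 (back): cur=B back=2 fwd=1

B 2 1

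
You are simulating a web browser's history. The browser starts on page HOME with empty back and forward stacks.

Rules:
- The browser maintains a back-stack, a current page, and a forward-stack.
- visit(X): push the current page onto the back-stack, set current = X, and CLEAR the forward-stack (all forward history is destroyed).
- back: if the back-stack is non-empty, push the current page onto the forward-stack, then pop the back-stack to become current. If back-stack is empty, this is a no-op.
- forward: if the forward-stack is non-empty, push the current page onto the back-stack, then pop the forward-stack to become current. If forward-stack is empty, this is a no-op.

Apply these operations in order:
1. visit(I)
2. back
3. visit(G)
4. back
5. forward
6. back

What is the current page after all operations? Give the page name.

After 1 (visit(I)): cur=I back=1 fwd=0
After 2 (back): cur=HOME back=0 fwd=1
After 3 (visit(G)): cur=G back=1 fwd=0
After 4 (back): cur=HOME back=0 fwd=1
After 5 (forward): cur=G back=1 fwd=0
After 6 (back): cur=HOME back=0 fwd=1

Answer: HOME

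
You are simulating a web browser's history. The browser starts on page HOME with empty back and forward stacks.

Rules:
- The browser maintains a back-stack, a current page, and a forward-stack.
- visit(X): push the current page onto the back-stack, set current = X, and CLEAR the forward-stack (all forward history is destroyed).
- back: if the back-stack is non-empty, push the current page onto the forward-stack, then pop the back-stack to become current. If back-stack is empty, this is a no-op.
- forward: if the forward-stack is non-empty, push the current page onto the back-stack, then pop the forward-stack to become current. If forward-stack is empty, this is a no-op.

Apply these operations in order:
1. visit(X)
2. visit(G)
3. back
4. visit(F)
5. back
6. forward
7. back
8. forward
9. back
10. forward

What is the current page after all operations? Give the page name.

After 1 (visit(X)): cur=X back=1 fwd=0
After 2 (visit(G)): cur=G back=2 fwd=0
After 3 (back): cur=X back=1 fwd=1
After 4 (visit(F)): cur=F back=2 fwd=0
After 5 (back): cur=X back=1 fwd=1
After 6 (forward): cur=F back=2 fwd=0
After 7 (back): cur=X back=1 fwd=1
After 8 (forward): cur=F back=2 fwd=0
After 9 (back): cur=X back=1 fwd=1
After 10 (forward): cur=F back=2 fwd=0

Answer: F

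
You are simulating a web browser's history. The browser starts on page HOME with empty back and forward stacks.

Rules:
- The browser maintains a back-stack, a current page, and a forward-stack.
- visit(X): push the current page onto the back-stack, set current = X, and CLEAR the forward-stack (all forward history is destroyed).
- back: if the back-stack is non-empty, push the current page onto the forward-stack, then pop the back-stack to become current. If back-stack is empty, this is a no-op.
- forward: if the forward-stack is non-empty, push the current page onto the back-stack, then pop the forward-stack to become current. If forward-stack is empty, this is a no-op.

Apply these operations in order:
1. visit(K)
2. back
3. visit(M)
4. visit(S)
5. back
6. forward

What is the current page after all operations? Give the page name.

After 1 (visit(K)): cur=K back=1 fwd=0
After 2 (back): cur=HOME back=0 fwd=1
After 3 (visit(M)): cur=M back=1 fwd=0
After 4 (visit(S)): cur=S back=2 fwd=0
After 5 (back): cur=M back=1 fwd=1
After 6 (forward): cur=S back=2 fwd=0

Answer: S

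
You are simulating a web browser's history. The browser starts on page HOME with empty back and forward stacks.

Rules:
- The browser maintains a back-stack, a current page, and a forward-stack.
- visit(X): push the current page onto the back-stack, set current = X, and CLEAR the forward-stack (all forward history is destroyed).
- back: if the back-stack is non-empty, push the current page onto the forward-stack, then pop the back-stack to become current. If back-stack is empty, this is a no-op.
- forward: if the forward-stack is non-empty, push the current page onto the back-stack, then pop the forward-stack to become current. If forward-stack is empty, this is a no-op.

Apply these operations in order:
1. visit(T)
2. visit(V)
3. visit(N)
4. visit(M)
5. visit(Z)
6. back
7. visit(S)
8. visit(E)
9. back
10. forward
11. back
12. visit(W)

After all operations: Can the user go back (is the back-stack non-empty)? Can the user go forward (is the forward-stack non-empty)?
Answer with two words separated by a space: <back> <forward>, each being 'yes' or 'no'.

After 1 (visit(T)): cur=T back=1 fwd=0
After 2 (visit(V)): cur=V back=2 fwd=0
After 3 (visit(N)): cur=N back=3 fwd=0
After 4 (visit(M)): cur=M back=4 fwd=0
After 5 (visit(Z)): cur=Z back=5 fwd=0
After 6 (back): cur=M back=4 fwd=1
After 7 (visit(S)): cur=S back=5 fwd=0
After 8 (visit(E)): cur=E back=6 fwd=0
After 9 (back): cur=S back=5 fwd=1
After 10 (forward): cur=E back=6 fwd=0
After 11 (back): cur=S back=5 fwd=1
After 12 (visit(W)): cur=W back=6 fwd=0

Answer: yes no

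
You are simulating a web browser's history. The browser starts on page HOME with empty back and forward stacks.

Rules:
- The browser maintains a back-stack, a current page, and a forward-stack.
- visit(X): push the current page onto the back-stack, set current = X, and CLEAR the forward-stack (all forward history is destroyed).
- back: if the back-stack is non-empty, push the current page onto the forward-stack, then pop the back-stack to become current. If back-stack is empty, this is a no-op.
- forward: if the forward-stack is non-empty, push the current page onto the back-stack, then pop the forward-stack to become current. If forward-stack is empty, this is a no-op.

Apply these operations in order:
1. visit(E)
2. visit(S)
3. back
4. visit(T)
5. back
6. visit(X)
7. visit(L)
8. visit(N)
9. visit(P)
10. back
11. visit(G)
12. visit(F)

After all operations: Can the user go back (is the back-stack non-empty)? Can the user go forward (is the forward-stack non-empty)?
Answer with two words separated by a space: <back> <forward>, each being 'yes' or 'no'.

Answer: yes no

Derivation:
After 1 (visit(E)): cur=E back=1 fwd=0
After 2 (visit(S)): cur=S back=2 fwd=0
After 3 (back): cur=E back=1 fwd=1
After 4 (visit(T)): cur=T back=2 fwd=0
After 5 (back): cur=E back=1 fwd=1
After 6 (visit(X)): cur=X back=2 fwd=0
After 7 (visit(L)): cur=L back=3 fwd=0
After 8 (visit(N)): cur=N back=4 fwd=0
After 9 (visit(P)): cur=P back=5 fwd=0
After 10 (back): cur=N back=4 fwd=1
After 11 (visit(G)): cur=G back=5 fwd=0
After 12 (visit(F)): cur=F back=6 fwd=0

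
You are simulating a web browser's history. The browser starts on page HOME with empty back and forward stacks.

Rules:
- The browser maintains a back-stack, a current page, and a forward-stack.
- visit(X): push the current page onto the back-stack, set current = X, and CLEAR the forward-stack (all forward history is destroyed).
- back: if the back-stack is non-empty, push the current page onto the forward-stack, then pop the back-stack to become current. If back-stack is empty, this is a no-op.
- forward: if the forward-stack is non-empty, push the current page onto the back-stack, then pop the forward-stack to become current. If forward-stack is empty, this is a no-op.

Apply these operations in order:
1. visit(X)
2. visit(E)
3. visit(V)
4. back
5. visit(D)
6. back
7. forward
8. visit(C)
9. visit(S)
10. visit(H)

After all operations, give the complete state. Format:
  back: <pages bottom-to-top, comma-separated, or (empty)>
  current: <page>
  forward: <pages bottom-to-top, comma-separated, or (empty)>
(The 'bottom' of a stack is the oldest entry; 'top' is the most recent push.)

Answer: back: HOME,X,E,D,C,S
current: H
forward: (empty)

Derivation:
After 1 (visit(X)): cur=X back=1 fwd=0
After 2 (visit(E)): cur=E back=2 fwd=0
After 3 (visit(V)): cur=V back=3 fwd=0
After 4 (back): cur=E back=2 fwd=1
After 5 (visit(D)): cur=D back=3 fwd=0
After 6 (back): cur=E back=2 fwd=1
After 7 (forward): cur=D back=3 fwd=0
After 8 (visit(C)): cur=C back=4 fwd=0
After 9 (visit(S)): cur=S back=5 fwd=0
After 10 (visit(H)): cur=H back=6 fwd=0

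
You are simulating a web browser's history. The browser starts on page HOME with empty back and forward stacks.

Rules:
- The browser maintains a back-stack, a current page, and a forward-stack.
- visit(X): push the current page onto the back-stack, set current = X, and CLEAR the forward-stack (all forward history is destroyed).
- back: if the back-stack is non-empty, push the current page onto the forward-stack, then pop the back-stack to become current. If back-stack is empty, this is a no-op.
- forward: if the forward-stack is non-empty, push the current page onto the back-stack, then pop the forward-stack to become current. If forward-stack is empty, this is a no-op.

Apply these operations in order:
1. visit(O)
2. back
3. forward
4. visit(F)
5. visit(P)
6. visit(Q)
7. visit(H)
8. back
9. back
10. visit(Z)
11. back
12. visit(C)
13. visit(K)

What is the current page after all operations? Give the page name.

Answer: K

Derivation:
After 1 (visit(O)): cur=O back=1 fwd=0
After 2 (back): cur=HOME back=0 fwd=1
After 3 (forward): cur=O back=1 fwd=0
After 4 (visit(F)): cur=F back=2 fwd=0
After 5 (visit(P)): cur=P back=3 fwd=0
After 6 (visit(Q)): cur=Q back=4 fwd=0
After 7 (visit(H)): cur=H back=5 fwd=0
After 8 (back): cur=Q back=4 fwd=1
After 9 (back): cur=P back=3 fwd=2
After 10 (visit(Z)): cur=Z back=4 fwd=0
After 11 (back): cur=P back=3 fwd=1
After 12 (visit(C)): cur=C back=4 fwd=0
After 13 (visit(K)): cur=K back=5 fwd=0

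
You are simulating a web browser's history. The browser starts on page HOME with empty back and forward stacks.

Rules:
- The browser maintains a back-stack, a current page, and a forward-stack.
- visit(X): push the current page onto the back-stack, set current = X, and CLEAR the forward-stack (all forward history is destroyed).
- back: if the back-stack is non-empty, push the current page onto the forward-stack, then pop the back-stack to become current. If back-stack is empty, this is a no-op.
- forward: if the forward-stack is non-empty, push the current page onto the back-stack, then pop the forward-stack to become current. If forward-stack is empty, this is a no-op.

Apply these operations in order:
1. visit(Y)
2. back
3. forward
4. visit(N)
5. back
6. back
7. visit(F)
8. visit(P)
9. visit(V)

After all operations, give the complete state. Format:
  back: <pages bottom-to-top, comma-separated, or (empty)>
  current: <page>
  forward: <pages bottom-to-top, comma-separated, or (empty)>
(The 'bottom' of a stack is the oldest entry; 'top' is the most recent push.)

Answer: back: HOME,F,P
current: V
forward: (empty)

Derivation:
After 1 (visit(Y)): cur=Y back=1 fwd=0
After 2 (back): cur=HOME back=0 fwd=1
After 3 (forward): cur=Y back=1 fwd=0
After 4 (visit(N)): cur=N back=2 fwd=0
After 5 (back): cur=Y back=1 fwd=1
After 6 (back): cur=HOME back=0 fwd=2
After 7 (visit(F)): cur=F back=1 fwd=0
After 8 (visit(P)): cur=P back=2 fwd=0
After 9 (visit(V)): cur=V back=3 fwd=0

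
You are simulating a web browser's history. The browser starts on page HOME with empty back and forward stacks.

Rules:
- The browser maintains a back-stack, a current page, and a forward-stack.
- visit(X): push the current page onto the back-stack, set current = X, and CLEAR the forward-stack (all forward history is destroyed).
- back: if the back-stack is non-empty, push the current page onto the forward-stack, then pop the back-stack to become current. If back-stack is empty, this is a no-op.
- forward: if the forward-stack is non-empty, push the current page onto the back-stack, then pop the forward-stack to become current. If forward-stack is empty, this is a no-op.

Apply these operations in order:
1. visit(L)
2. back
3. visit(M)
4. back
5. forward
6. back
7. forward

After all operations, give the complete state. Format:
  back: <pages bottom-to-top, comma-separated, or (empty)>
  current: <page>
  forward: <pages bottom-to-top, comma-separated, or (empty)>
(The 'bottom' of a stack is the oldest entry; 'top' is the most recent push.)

After 1 (visit(L)): cur=L back=1 fwd=0
After 2 (back): cur=HOME back=0 fwd=1
After 3 (visit(M)): cur=M back=1 fwd=0
After 4 (back): cur=HOME back=0 fwd=1
After 5 (forward): cur=M back=1 fwd=0
After 6 (back): cur=HOME back=0 fwd=1
After 7 (forward): cur=M back=1 fwd=0

Answer: back: HOME
current: M
forward: (empty)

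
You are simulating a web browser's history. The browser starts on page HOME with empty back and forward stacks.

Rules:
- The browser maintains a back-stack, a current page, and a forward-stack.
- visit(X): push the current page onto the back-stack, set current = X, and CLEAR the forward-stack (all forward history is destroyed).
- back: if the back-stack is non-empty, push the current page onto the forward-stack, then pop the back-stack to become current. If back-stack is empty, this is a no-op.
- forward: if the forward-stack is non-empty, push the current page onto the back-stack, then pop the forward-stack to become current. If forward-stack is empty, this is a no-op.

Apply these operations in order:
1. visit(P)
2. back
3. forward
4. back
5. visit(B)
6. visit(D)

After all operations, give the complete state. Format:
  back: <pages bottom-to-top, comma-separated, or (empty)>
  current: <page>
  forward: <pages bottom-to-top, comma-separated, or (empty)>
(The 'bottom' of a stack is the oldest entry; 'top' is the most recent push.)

Answer: back: HOME,B
current: D
forward: (empty)

Derivation:
After 1 (visit(P)): cur=P back=1 fwd=0
After 2 (back): cur=HOME back=0 fwd=1
After 3 (forward): cur=P back=1 fwd=0
After 4 (back): cur=HOME back=0 fwd=1
After 5 (visit(B)): cur=B back=1 fwd=0
After 6 (visit(D)): cur=D back=2 fwd=0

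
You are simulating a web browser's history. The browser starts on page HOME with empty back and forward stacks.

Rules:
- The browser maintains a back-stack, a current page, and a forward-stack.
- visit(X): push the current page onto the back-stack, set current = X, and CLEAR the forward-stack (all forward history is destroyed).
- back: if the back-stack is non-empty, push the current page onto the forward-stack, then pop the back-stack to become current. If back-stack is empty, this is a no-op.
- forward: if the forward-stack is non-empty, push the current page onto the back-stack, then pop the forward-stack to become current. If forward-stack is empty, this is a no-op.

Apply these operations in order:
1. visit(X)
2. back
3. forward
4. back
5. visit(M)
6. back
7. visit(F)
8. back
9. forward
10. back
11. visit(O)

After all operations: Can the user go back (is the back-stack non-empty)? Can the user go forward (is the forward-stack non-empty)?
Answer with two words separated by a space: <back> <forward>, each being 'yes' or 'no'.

After 1 (visit(X)): cur=X back=1 fwd=0
After 2 (back): cur=HOME back=0 fwd=1
After 3 (forward): cur=X back=1 fwd=0
After 4 (back): cur=HOME back=0 fwd=1
After 5 (visit(M)): cur=M back=1 fwd=0
After 6 (back): cur=HOME back=0 fwd=1
After 7 (visit(F)): cur=F back=1 fwd=0
After 8 (back): cur=HOME back=0 fwd=1
After 9 (forward): cur=F back=1 fwd=0
After 10 (back): cur=HOME back=0 fwd=1
After 11 (visit(O)): cur=O back=1 fwd=0

Answer: yes no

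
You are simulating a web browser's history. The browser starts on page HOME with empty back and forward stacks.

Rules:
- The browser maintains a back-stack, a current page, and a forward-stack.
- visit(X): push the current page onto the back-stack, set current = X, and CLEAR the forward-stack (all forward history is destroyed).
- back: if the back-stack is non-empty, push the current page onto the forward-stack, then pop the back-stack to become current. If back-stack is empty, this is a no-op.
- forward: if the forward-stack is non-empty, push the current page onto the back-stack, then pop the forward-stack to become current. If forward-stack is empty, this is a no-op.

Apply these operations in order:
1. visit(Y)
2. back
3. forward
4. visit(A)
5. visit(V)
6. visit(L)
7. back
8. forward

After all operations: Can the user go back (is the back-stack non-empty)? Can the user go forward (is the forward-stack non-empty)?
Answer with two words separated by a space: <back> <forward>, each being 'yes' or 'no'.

After 1 (visit(Y)): cur=Y back=1 fwd=0
After 2 (back): cur=HOME back=0 fwd=1
After 3 (forward): cur=Y back=1 fwd=0
After 4 (visit(A)): cur=A back=2 fwd=0
After 5 (visit(V)): cur=V back=3 fwd=0
After 6 (visit(L)): cur=L back=4 fwd=0
After 7 (back): cur=V back=3 fwd=1
After 8 (forward): cur=L back=4 fwd=0

Answer: yes no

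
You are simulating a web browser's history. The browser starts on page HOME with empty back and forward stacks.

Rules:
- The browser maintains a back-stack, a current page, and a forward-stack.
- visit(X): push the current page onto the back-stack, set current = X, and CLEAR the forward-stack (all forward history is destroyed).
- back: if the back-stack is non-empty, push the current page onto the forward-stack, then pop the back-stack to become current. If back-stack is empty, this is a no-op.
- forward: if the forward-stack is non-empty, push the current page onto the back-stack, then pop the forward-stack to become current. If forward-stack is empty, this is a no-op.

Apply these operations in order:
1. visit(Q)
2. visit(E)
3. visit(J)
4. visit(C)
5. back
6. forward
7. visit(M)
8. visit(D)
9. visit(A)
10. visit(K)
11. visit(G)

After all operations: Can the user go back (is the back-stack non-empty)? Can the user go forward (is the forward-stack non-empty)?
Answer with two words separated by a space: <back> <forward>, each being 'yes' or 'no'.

Answer: yes no

Derivation:
After 1 (visit(Q)): cur=Q back=1 fwd=0
After 2 (visit(E)): cur=E back=2 fwd=0
After 3 (visit(J)): cur=J back=3 fwd=0
After 4 (visit(C)): cur=C back=4 fwd=0
After 5 (back): cur=J back=3 fwd=1
After 6 (forward): cur=C back=4 fwd=0
After 7 (visit(M)): cur=M back=5 fwd=0
After 8 (visit(D)): cur=D back=6 fwd=0
After 9 (visit(A)): cur=A back=7 fwd=0
After 10 (visit(K)): cur=K back=8 fwd=0
After 11 (visit(G)): cur=G back=9 fwd=0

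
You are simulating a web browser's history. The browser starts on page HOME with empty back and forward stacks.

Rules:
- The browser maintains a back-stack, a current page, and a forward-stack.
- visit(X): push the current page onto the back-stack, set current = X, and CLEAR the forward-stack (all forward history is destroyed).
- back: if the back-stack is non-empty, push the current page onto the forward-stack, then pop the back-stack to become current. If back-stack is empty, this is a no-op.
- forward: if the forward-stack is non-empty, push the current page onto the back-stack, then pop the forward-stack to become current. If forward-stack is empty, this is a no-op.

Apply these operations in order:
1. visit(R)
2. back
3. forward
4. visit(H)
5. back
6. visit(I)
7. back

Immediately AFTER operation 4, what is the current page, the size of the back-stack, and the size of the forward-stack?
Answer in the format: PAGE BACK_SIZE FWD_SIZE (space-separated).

After 1 (visit(R)): cur=R back=1 fwd=0
After 2 (back): cur=HOME back=0 fwd=1
After 3 (forward): cur=R back=1 fwd=0
After 4 (visit(H)): cur=H back=2 fwd=0

H 2 0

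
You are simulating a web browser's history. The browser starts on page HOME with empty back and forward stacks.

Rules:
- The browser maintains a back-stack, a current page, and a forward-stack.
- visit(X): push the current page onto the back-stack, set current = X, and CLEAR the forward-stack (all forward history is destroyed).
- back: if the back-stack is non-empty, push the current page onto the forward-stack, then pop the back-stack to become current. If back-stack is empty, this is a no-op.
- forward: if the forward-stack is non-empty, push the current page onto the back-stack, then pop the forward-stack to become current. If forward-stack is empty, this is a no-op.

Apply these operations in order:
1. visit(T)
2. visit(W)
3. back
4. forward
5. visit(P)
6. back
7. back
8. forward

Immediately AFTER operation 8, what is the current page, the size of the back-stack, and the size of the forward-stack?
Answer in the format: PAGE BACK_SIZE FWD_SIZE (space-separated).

After 1 (visit(T)): cur=T back=1 fwd=0
After 2 (visit(W)): cur=W back=2 fwd=0
After 3 (back): cur=T back=1 fwd=1
After 4 (forward): cur=W back=2 fwd=0
After 5 (visit(P)): cur=P back=3 fwd=0
After 6 (back): cur=W back=2 fwd=1
After 7 (back): cur=T back=1 fwd=2
After 8 (forward): cur=W back=2 fwd=1

W 2 1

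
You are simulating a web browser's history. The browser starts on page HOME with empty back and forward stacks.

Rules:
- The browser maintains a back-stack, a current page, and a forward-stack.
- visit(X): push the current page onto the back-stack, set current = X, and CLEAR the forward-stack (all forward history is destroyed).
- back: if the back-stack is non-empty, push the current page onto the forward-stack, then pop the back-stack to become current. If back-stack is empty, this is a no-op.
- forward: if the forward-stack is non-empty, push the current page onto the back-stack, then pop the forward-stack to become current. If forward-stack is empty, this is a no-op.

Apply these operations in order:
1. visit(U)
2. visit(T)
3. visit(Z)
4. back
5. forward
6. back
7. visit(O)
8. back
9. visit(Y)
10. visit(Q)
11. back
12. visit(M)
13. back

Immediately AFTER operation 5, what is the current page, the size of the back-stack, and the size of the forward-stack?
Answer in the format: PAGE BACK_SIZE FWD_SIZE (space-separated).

After 1 (visit(U)): cur=U back=1 fwd=0
After 2 (visit(T)): cur=T back=2 fwd=0
After 3 (visit(Z)): cur=Z back=3 fwd=0
After 4 (back): cur=T back=2 fwd=1
After 5 (forward): cur=Z back=3 fwd=0

Z 3 0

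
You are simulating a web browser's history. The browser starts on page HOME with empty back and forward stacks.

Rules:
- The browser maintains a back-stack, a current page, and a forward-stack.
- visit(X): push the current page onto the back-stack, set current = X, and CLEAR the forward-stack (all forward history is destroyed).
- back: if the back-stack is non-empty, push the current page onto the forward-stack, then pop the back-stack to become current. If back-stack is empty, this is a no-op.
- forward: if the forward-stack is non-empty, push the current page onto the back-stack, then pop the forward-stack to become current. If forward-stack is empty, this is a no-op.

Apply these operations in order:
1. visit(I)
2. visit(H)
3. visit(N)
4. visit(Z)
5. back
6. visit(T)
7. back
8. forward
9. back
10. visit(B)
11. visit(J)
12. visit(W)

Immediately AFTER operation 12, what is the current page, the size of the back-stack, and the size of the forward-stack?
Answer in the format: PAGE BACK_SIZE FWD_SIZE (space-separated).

After 1 (visit(I)): cur=I back=1 fwd=0
After 2 (visit(H)): cur=H back=2 fwd=0
After 3 (visit(N)): cur=N back=3 fwd=0
After 4 (visit(Z)): cur=Z back=4 fwd=0
After 5 (back): cur=N back=3 fwd=1
After 6 (visit(T)): cur=T back=4 fwd=0
After 7 (back): cur=N back=3 fwd=1
After 8 (forward): cur=T back=4 fwd=0
After 9 (back): cur=N back=3 fwd=1
After 10 (visit(B)): cur=B back=4 fwd=0
After 11 (visit(J)): cur=J back=5 fwd=0
After 12 (visit(W)): cur=W back=6 fwd=0

W 6 0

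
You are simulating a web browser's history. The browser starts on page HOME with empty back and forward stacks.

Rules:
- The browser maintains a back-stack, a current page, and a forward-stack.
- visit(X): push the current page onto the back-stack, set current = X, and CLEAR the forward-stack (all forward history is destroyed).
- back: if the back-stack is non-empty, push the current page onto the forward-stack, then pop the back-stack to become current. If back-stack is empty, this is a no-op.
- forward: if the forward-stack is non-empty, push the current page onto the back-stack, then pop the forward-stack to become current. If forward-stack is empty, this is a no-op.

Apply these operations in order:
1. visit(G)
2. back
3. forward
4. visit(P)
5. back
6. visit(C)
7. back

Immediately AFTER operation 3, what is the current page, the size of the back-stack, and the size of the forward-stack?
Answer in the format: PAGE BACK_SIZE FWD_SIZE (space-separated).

After 1 (visit(G)): cur=G back=1 fwd=0
After 2 (back): cur=HOME back=0 fwd=1
After 3 (forward): cur=G back=1 fwd=0

G 1 0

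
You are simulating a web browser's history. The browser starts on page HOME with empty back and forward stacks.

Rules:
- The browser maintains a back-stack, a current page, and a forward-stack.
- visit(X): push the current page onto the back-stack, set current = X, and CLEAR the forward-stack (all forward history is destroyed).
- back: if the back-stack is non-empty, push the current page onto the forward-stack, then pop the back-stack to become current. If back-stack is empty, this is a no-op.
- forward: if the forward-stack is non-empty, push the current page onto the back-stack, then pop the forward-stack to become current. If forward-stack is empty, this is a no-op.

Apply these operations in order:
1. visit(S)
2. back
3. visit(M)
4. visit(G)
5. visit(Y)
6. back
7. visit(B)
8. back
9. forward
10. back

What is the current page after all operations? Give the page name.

After 1 (visit(S)): cur=S back=1 fwd=0
After 2 (back): cur=HOME back=0 fwd=1
After 3 (visit(M)): cur=M back=1 fwd=0
After 4 (visit(G)): cur=G back=2 fwd=0
After 5 (visit(Y)): cur=Y back=3 fwd=0
After 6 (back): cur=G back=2 fwd=1
After 7 (visit(B)): cur=B back=3 fwd=0
After 8 (back): cur=G back=2 fwd=1
After 9 (forward): cur=B back=3 fwd=0
After 10 (back): cur=G back=2 fwd=1

Answer: G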